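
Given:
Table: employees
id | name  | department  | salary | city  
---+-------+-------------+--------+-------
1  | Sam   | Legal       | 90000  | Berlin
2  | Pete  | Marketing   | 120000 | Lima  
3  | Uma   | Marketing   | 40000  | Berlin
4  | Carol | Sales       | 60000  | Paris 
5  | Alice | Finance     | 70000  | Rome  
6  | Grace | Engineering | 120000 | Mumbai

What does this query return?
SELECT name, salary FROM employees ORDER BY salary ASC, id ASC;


Sorting by salary ASC, then id ASC for ties

6 rows:
Uma, 40000
Carol, 60000
Alice, 70000
Sam, 90000
Pete, 120000
Grace, 120000


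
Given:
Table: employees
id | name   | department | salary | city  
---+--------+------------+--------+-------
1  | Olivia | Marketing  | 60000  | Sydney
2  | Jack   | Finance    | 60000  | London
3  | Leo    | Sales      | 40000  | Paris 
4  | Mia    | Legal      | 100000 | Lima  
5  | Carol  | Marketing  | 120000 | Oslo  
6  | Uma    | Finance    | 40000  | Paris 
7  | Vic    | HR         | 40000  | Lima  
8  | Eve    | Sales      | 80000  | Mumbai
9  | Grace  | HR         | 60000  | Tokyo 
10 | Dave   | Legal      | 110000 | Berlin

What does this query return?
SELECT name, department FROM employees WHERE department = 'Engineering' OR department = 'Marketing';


Filtering: department = 'Engineering' OR 'Marketing'
Matching: 2 rows

2 rows:
Olivia, Marketing
Carol, Marketing


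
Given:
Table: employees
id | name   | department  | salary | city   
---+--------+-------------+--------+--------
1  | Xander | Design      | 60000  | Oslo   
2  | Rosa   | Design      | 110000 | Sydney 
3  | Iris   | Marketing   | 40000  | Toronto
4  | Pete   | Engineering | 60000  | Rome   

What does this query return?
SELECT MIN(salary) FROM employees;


Salaries: 60000, 110000, 40000, 60000
MIN = 40000

40000


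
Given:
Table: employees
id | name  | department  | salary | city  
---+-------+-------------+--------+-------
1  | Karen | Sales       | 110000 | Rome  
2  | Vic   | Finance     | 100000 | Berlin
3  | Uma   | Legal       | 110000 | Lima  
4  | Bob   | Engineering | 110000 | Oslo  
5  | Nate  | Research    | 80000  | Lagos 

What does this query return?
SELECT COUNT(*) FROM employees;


COUNT(*) counts all rows

5


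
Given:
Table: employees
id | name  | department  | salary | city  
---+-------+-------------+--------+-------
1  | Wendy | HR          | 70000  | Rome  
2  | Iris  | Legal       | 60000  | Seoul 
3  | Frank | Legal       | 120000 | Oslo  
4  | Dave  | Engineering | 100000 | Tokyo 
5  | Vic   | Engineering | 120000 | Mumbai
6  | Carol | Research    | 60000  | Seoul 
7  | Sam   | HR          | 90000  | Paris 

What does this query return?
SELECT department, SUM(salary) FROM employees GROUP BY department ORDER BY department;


Summing salary within each department:
  Engineering: 100000 + 120000 = 220000
  HR: 70000 + 90000 = 160000
  Legal: 60000 + 120000 = 180000
  Research: 60000 = 60000


4 groups:
Engineering, 220000
HR, 160000
Legal, 180000
Research, 60000


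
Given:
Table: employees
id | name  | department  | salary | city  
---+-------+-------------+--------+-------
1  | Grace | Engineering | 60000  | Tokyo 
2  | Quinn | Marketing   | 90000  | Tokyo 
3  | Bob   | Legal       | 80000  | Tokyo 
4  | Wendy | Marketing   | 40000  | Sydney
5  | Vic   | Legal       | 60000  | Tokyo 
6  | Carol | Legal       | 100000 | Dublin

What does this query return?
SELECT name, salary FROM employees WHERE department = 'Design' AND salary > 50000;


Filtering: department = 'Design' AND salary > 50000
Matching: 0 rows

Empty result set (0 rows)


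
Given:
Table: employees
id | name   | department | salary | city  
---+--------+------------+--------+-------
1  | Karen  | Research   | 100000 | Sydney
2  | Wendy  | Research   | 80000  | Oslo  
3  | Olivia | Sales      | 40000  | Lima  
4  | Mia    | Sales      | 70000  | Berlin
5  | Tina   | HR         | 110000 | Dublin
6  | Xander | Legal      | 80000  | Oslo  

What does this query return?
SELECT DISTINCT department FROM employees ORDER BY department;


All 'department' values (row order): Research, Research, Sales, Sales, HR, Legal
Removing duplicates leaves 4 unique value(s).

4 values:
HR
Legal
Research
Sales


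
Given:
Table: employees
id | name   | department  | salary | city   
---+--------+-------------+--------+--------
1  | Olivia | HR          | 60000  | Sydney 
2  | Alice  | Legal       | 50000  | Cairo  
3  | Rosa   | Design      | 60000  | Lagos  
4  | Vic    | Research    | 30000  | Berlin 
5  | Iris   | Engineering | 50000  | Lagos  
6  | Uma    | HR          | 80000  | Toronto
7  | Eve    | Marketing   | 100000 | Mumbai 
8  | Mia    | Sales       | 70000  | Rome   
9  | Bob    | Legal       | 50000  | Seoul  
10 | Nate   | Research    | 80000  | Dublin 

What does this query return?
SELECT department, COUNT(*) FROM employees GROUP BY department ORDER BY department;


Assigning each row to its department group:
  Olivia -> HR
  Alice -> Legal
  Rosa -> Design
  Vic -> Research
  Iris -> Engineering
  Uma -> HR
  Eve -> Marketing
  Mia -> Sales
  Bob -> Legal
  Nate -> Research


7 groups:
Design, 1
Engineering, 1
HR, 2
Legal, 2
Marketing, 1
Research, 2
Sales, 1


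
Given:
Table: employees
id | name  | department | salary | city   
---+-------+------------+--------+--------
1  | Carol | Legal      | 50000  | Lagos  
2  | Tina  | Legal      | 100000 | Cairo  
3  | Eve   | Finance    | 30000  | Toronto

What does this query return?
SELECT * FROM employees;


SELECT * returns all 3 rows with all columns

3 rows:
1, Carol, Legal, 50000, Lagos
2, Tina, Legal, 100000, Cairo
3, Eve, Finance, 30000, Toronto


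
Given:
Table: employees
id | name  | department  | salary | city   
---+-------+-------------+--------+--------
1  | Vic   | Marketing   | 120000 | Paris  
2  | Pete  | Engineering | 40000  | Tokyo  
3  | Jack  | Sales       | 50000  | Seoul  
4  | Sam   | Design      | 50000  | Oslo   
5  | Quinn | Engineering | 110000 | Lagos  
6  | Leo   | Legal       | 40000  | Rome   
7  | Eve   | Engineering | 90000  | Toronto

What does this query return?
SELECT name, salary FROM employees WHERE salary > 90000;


Filtering: salary > 90000
Matching: 2 rows

2 rows:
Vic, 120000
Quinn, 110000


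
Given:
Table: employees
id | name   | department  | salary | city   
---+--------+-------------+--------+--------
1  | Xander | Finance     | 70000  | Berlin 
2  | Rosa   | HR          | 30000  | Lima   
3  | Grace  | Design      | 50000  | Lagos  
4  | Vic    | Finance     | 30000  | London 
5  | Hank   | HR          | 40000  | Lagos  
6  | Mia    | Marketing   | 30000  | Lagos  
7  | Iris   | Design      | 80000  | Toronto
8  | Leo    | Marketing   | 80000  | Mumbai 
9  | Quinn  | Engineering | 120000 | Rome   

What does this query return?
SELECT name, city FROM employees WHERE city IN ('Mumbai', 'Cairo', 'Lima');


Filtering: city IN ('Mumbai', 'Cairo', 'Lima')
Matching: 2 rows

2 rows:
Rosa, Lima
Leo, Mumbai


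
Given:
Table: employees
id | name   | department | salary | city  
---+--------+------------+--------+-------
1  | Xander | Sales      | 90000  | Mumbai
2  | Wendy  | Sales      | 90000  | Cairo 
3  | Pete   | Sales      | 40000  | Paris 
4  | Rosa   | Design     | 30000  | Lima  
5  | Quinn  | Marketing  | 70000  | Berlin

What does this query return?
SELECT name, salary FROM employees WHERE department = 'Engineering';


Filtering: department = 'Engineering'
Matching rows: 0

Empty result set (0 rows)


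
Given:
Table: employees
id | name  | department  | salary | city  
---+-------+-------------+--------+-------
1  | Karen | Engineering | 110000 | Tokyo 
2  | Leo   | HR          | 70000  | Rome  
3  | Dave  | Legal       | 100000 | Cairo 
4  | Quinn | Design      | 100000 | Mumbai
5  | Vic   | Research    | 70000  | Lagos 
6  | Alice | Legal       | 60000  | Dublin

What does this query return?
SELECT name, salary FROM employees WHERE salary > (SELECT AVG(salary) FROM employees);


Subquery: AVG(salary) = 85000.0
Filtering: salary > 85000.0
  Karen (110000) -> MATCH
  Dave (100000) -> MATCH
  Quinn (100000) -> MATCH


3 rows:
Karen, 110000
Dave, 100000
Quinn, 100000


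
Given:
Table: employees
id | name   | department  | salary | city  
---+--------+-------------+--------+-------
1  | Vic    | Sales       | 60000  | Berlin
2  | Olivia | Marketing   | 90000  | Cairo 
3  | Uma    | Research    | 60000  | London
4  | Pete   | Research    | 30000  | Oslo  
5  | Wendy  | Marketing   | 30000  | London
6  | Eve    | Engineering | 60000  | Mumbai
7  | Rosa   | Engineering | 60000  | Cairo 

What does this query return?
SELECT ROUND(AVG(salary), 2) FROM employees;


SUM(salary) = 390000
COUNT = 7
ROUND(AVG, 2) = ROUND(390000 / 7, 2) = 55714.29

55714.29


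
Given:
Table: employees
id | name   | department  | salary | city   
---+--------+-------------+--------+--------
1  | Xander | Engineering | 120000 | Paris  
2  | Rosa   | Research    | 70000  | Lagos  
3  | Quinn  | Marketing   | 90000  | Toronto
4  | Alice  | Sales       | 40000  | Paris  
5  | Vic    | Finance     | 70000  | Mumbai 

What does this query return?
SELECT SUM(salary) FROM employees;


SUM(salary) = 120000 + 70000 + 90000 + 40000 + 70000 = 390000

390000


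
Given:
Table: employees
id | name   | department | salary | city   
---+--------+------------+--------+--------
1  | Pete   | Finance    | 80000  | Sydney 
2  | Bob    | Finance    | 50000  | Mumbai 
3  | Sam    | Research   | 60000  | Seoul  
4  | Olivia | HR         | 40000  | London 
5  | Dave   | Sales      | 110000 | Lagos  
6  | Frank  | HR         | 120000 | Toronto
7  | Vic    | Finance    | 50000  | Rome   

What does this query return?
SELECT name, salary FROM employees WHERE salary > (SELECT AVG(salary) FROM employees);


Subquery: AVG(salary) = 72857.14
Filtering: salary > 72857.14
  Pete (80000) -> MATCH
  Dave (110000) -> MATCH
  Frank (120000) -> MATCH


3 rows:
Pete, 80000
Dave, 110000
Frank, 120000


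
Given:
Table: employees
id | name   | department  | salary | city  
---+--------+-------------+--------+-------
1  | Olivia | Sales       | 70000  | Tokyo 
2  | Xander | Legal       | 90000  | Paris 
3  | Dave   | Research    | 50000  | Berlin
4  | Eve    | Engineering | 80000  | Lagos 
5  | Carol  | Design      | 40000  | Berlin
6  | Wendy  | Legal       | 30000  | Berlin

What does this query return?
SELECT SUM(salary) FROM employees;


SUM(salary) = 70000 + 90000 + 50000 + 80000 + 40000 + 30000 = 360000

360000


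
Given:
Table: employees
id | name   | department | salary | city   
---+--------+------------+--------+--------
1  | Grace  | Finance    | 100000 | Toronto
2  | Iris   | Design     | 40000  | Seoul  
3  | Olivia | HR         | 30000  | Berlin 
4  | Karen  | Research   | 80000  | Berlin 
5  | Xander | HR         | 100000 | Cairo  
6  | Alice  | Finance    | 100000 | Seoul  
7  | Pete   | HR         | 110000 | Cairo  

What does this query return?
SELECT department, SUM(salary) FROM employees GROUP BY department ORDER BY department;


Summing salary within each department:
  Design: 40000 = 40000
  Finance: 100000 + 100000 = 200000
  HR: 30000 + 100000 + 110000 = 240000
  Research: 80000 = 80000


4 groups:
Design, 40000
Finance, 200000
HR, 240000
Research, 80000


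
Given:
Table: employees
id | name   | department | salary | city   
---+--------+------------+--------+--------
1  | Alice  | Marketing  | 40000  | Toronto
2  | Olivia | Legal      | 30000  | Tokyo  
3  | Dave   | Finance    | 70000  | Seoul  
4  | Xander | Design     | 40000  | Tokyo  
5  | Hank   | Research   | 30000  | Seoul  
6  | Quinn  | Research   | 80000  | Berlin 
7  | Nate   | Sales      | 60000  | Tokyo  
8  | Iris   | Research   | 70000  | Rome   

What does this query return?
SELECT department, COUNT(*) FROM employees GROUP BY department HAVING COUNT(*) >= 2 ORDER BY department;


Groups with count >= 2:
  Research: 3 -> PASS
  Design: 1 -> filtered out
  Finance: 1 -> filtered out
  Legal: 1 -> filtered out
  Marketing: 1 -> filtered out
  Sales: 1 -> filtered out


1 groups:
Research, 3


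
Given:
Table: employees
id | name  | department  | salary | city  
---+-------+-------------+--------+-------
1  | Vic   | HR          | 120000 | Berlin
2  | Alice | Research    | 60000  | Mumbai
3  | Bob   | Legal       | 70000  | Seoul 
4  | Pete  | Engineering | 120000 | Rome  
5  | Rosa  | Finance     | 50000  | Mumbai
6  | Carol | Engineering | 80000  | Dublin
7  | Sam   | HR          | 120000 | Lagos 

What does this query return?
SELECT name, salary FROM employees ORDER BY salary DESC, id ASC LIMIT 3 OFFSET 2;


Sort by salary DESC (id ASC tiebreak), then skip 2 and take 3
Rows 3 through 5

3 rows:
Sam, 120000
Carol, 80000
Bob, 70000


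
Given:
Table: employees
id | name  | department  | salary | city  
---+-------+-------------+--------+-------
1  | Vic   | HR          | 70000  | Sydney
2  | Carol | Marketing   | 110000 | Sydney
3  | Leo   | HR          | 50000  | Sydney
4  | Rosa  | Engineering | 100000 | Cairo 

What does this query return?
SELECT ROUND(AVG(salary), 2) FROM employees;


SUM(salary) = 330000
COUNT = 4
ROUND(AVG, 2) = ROUND(330000 / 4, 2) = 82500.0

82500.0


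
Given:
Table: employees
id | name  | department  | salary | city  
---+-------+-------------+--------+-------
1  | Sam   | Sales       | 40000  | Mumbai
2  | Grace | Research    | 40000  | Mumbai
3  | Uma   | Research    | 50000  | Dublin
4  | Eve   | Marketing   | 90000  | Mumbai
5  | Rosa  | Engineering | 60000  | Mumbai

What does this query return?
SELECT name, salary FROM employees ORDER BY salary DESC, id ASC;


Sorting by salary DESC, then id ASC for ties

5 rows:
Eve, 90000
Rosa, 60000
Uma, 50000
Sam, 40000
Grace, 40000


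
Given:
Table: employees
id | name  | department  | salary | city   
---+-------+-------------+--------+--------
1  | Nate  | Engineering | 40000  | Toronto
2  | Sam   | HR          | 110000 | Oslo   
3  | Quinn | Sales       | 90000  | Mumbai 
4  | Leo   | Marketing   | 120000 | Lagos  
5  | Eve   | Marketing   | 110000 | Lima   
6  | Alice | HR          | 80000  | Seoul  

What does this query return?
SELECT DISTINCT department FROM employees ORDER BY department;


All 'department' values (row order): Engineering, HR, Sales, Marketing, Marketing, HR
Removing duplicates leaves 4 unique value(s).

4 values:
Engineering
HR
Marketing
Sales


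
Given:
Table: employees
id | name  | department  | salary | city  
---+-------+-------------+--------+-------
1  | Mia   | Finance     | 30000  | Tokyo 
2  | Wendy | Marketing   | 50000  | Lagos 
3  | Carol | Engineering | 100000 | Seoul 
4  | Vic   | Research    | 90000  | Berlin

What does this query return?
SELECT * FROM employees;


SELECT * returns all 4 rows with all columns

4 rows:
1, Mia, Finance, 30000, Tokyo
2, Wendy, Marketing, 50000, Lagos
3, Carol, Engineering, 100000, Seoul
4, Vic, Research, 90000, Berlin


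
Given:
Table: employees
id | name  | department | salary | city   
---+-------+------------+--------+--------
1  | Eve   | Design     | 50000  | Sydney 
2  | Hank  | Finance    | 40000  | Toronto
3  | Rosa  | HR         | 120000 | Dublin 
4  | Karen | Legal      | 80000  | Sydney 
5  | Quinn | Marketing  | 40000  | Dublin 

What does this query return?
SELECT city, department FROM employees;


Projecting columns: city, department

5 rows:
Sydney, Design
Toronto, Finance
Dublin, HR
Sydney, Legal
Dublin, Marketing


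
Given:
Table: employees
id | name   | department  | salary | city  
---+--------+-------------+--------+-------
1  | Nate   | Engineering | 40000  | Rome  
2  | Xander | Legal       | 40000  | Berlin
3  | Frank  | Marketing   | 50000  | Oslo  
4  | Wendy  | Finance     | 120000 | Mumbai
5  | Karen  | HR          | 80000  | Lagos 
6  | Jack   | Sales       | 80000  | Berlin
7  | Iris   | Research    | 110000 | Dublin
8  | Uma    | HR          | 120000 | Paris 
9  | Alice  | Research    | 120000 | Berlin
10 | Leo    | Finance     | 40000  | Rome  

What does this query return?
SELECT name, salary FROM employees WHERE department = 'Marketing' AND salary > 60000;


Filtering: department = 'Marketing' AND salary > 60000
Matching: 0 rows

Empty result set (0 rows)


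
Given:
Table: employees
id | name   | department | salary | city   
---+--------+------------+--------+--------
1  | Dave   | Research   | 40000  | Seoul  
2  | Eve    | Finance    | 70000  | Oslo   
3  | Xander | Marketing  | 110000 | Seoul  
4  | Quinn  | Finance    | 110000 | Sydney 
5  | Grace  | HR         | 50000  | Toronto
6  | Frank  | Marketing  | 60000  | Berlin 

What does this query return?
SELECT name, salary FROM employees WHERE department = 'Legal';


Filtering: department = 'Legal'
Matching rows: 0

Empty result set (0 rows)


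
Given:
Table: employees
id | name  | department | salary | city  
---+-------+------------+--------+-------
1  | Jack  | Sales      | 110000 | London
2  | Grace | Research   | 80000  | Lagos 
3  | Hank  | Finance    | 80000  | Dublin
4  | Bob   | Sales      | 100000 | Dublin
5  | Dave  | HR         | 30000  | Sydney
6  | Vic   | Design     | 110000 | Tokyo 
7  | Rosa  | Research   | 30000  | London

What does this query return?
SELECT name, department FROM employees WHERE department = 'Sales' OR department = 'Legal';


Filtering: department = 'Sales' OR 'Legal'
Matching: 2 rows

2 rows:
Jack, Sales
Bob, Sales


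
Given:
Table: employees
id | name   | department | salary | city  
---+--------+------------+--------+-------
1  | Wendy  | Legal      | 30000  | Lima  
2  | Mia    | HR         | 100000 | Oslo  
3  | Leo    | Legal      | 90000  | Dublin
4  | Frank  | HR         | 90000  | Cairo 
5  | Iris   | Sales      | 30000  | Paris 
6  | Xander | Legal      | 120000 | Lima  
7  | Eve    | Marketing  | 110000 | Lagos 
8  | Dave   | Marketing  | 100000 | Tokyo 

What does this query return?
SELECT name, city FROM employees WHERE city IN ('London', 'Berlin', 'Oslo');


Filtering: city IN ('London', 'Berlin', 'Oslo')
Matching: 1 rows

1 rows:
Mia, Oslo


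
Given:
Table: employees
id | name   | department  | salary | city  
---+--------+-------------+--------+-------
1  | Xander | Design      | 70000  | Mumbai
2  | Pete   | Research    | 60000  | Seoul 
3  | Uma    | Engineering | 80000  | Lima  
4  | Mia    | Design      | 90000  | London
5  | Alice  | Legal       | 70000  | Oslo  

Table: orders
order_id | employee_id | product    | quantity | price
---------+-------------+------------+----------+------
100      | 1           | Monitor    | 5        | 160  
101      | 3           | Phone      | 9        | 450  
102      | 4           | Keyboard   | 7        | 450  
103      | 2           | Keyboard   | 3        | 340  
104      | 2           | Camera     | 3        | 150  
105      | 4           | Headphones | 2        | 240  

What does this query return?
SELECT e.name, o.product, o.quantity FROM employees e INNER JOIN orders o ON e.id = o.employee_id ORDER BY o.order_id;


Joining employees.id = orders.employee_id:
  employee Xander (id=1) -> order Monitor
  employee Uma (id=3) -> order Phone
  employee Mia (id=4) -> order Keyboard
  employee Pete (id=2) -> order Keyboard
  employee Pete (id=2) -> order Camera
  employee Mia (id=4) -> order Headphones


6 rows:
Xander, Monitor, 5
Uma, Phone, 9
Mia, Keyboard, 7
Pete, Keyboard, 3
Pete, Camera, 3
Mia, Headphones, 2


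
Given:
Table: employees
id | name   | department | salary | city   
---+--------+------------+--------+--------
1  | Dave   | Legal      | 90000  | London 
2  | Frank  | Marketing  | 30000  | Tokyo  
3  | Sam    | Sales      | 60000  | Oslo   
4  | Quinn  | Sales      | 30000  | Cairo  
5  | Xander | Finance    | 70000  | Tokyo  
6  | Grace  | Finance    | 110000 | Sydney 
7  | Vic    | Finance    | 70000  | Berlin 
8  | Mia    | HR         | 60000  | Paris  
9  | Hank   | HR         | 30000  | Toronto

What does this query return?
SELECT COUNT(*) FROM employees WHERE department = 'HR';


Counting rows where department = 'HR'
  Mia -> MATCH
  Hank -> MATCH


2


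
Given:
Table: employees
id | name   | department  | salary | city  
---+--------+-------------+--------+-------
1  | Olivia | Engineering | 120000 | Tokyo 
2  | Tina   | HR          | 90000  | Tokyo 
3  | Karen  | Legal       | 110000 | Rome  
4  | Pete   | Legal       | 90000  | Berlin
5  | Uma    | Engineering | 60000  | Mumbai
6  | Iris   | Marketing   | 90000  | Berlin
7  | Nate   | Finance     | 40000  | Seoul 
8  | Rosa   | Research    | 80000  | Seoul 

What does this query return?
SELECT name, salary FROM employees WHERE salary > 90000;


Filtering: salary > 90000
Matching: 2 rows

2 rows:
Olivia, 120000
Karen, 110000


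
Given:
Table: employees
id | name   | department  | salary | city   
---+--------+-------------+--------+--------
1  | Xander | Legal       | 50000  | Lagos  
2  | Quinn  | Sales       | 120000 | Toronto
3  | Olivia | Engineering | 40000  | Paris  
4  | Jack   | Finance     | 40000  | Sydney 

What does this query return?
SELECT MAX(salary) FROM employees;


Salaries: 50000, 120000, 40000, 40000
MAX = 120000

120000


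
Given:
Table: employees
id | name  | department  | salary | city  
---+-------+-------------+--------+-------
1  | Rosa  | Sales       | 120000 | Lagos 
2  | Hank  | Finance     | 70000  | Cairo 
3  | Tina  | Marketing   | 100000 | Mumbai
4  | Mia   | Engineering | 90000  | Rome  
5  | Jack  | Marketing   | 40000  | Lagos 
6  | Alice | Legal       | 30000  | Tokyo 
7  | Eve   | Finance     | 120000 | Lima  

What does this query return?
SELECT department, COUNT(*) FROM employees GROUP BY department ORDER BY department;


Assigning each row to its department group:
  Rosa -> Sales
  Hank -> Finance
  Tina -> Marketing
  Mia -> Engineering
  Jack -> Marketing
  Alice -> Legal
  Eve -> Finance


5 groups:
Engineering, 1
Finance, 2
Legal, 1
Marketing, 2
Sales, 1


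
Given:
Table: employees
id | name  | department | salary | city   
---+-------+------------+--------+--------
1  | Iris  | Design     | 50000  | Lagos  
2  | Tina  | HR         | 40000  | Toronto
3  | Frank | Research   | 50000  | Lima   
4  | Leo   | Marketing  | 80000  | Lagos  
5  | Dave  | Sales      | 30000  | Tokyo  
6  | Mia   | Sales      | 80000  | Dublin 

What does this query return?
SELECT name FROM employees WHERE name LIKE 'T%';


LIKE 'T%' matches names starting with 'T'
Matching: 1

1 rows:
Tina


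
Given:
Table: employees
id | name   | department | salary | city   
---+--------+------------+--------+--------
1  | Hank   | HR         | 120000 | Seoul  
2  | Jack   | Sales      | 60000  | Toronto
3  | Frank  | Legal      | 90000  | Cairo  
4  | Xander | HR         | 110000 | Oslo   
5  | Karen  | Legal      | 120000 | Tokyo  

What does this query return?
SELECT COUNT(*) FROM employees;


COUNT(*) counts all rows

5


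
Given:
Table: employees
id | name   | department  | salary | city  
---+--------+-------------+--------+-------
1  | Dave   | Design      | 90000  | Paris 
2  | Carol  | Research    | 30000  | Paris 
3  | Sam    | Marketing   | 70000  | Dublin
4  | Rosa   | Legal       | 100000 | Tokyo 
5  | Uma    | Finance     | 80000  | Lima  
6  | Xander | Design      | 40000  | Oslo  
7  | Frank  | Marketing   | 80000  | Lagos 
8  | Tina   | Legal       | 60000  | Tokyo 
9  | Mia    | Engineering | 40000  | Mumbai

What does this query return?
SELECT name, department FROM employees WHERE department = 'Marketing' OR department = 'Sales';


Filtering: department = 'Marketing' OR 'Sales'
Matching: 2 rows

2 rows:
Sam, Marketing
Frank, Marketing


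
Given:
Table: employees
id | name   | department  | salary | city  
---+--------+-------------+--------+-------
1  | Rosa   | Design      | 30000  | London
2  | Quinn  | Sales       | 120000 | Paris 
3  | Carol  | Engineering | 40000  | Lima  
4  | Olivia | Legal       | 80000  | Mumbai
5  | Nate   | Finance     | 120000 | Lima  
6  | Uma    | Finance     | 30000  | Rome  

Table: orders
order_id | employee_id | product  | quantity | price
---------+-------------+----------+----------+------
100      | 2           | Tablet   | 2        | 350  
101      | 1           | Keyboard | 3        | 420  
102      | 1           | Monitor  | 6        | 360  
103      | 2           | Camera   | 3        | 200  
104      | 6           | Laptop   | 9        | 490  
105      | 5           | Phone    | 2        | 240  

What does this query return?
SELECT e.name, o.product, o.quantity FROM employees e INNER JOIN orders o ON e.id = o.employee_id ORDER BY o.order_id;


Joining employees.id = orders.employee_id:
  employee Quinn (id=2) -> order Tablet
  employee Rosa (id=1) -> order Keyboard
  employee Rosa (id=1) -> order Monitor
  employee Quinn (id=2) -> order Camera
  employee Uma (id=6) -> order Laptop
  employee Nate (id=5) -> order Phone


6 rows:
Quinn, Tablet, 2
Rosa, Keyboard, 3
Rosa, Monitor, 6
Quinn, Camera, 3
Uma, Laptop, 9
Nate, Phone, 2


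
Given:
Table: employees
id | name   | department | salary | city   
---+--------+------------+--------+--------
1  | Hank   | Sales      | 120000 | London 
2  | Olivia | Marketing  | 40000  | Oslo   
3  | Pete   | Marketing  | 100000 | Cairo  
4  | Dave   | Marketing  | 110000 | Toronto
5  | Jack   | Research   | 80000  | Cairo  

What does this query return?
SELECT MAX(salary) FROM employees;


Salaries: 120000, 40000, 100000, 110000, 80000
MAX = 120000

120000


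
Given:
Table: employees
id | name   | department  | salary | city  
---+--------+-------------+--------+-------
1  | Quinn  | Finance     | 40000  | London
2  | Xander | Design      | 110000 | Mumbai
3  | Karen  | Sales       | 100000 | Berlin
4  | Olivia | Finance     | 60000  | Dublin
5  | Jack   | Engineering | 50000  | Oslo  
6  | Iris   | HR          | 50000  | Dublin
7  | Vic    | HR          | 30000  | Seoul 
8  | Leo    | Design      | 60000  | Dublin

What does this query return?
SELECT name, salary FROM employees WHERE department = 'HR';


Filtering: department = 'HR'
Matching rows: 2

2 rows:
Iris, 50000
Vic, 30000


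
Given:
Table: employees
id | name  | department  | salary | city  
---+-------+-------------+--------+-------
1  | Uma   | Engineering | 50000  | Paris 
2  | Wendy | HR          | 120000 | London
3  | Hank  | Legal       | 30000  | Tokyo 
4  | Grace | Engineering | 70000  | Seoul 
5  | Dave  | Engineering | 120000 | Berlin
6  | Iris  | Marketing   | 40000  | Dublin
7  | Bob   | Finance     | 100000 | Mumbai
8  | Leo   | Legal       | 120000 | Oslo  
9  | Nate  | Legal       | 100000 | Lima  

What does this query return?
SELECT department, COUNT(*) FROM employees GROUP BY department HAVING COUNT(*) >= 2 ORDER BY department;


Groups with count >= 2:
  Engineering: 3 -> PASS
  Legal: 3 -> PASS
  Finance: 1 -> filtered out
  HR: 1 -> filtered out
  Marketing: 1 -> filtered out


2 groups:
Engineering, 3
Legal, 3


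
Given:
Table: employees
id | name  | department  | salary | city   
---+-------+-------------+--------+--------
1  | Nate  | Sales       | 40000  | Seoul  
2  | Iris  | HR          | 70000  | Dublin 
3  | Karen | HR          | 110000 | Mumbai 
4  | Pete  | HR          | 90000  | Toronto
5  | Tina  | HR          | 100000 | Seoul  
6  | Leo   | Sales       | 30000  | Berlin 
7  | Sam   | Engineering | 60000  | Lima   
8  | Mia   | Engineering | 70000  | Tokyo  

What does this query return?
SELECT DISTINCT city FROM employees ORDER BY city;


All 'city' values (row order): Seoul, Dublin, Mumbai, Toronto, Seoul, Berlin, Lima, Tokyo
Removing duplicates leaves 7 unique value(s).

7 values:
Berlin
Dublin
Lima
Mumbai
Seoul
Tokyo
Toronto


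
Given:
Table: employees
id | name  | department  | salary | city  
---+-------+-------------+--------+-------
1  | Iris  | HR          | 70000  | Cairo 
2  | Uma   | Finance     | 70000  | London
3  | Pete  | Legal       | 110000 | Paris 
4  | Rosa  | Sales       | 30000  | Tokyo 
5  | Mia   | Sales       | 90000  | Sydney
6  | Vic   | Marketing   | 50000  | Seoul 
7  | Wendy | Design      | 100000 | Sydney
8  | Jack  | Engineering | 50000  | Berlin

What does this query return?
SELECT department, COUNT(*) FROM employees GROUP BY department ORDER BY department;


Assigning each row to its department group:
  Iris -> HR
  Uma -> Finance
  Pete -> Legal
  Rosa -> Sales
  Mia -> Sales
  Vic -> Marketing
  Wendy -> Design
  Jack -> Engineering


7 groups:
Design, 1
Engineering, 1
Finance, 1
HR, 1
Legal, 1
Marketing, 1
Sales, 2


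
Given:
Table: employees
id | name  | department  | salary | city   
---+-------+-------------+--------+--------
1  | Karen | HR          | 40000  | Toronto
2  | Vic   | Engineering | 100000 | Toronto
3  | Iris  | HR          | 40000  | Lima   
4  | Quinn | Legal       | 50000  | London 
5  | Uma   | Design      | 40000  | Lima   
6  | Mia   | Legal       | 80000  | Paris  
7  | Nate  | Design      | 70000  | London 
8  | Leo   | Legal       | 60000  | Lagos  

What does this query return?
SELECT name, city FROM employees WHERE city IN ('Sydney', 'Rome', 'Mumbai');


Filtering: city IN ('Sydney', 'Rome', 'Mumbai')
Matching: 0 rows

Empty result set (0 rows)


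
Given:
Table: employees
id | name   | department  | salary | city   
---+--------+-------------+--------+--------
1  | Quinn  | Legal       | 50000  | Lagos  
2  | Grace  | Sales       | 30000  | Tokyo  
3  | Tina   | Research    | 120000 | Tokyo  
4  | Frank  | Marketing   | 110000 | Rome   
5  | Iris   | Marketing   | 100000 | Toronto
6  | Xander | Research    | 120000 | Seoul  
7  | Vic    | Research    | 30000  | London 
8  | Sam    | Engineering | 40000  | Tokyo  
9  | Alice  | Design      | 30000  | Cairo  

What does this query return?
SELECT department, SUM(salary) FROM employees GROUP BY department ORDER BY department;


Summing salary within each department:
  Design: 30000 = 30000
  Engineering: 40000 = 40000
  Legal: 50000 = 50000
  Marketing: 110000 + 100000 = 210000
  Research: 120000 + 120000 + 30000 = 270000
  Sales: 30000 = 30000


6 groups:
Design, 30000
Engineering, 40000
Legal, 50000
Marketing, 210000
Research, 270000
Sales, 30000


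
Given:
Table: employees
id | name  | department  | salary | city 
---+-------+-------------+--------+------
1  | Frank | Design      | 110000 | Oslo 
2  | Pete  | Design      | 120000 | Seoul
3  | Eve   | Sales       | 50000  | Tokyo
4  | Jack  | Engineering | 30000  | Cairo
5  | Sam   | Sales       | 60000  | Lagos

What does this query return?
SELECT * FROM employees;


SELECT * returns all 5 rows with all columns

5 rows:
1, Frank, Design, 110000, Oslo
2, Pete, Design, 120000, Seoul
3, Eve, Sales, 50000, Tokyo
4, Jack, Engineering, 30000, Cairo
5, Sam, Sales, 60000, Lagos


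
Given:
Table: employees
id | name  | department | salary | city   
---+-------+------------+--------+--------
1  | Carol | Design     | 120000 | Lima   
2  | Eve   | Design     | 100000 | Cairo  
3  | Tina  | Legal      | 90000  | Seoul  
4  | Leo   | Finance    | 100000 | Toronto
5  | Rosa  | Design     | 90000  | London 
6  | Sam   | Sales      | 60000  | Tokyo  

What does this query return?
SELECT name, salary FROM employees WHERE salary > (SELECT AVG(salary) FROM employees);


Subquery: AVG(salary) = 93333.33
Filtering: salary > 93333.33
  Carol (120000) -> MATCH
  Eve (100000) -> MATCH
  Leo (100000) -> MATCH


3 rows:
Carol, 120000
Eve, 100000
Leo, 100000


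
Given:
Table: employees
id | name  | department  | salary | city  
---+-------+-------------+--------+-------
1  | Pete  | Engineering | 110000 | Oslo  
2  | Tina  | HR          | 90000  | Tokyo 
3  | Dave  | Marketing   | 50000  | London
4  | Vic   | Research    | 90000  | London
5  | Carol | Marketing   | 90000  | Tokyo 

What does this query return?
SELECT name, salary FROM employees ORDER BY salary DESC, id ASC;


Sorting by salary DESC, then id ASC for ties

5 rows:
Pete, 110000
Tina, 90000
Vic, 90000
Carol, 90000
Dave, 50000


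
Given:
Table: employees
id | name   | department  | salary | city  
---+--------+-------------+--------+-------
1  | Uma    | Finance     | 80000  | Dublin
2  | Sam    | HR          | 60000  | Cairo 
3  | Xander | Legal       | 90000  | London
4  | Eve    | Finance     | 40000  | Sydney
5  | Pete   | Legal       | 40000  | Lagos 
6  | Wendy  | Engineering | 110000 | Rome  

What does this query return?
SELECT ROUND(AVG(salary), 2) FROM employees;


SUM(salary) = 420000
COUNT = 6
ROUND(AVG, 2) = ROUND(420000 / 6, 2) = 70000.0

70000.0


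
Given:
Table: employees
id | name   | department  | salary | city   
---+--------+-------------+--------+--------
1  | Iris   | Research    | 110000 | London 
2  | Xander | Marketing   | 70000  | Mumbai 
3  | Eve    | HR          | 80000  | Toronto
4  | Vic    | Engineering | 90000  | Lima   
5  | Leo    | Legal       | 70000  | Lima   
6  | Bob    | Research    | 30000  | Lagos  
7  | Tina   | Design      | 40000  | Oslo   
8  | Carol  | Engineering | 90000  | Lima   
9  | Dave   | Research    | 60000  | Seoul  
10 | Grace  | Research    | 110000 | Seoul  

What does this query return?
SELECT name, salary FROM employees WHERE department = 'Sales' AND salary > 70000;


Filtering: department = 'Sales' AND salary > 70000
Matching: 0 rows

Empty result set (0 rows)


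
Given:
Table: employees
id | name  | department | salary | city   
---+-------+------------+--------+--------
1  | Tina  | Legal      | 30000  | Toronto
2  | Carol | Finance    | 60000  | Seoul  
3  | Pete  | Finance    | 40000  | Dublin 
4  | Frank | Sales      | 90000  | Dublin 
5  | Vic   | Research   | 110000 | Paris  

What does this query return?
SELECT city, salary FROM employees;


Projecting columns: city, salary

5 rows:
Toronto, 30000
Seoul, 60000
Dublin, 40000
Dublin, 90000
Paris, 110000


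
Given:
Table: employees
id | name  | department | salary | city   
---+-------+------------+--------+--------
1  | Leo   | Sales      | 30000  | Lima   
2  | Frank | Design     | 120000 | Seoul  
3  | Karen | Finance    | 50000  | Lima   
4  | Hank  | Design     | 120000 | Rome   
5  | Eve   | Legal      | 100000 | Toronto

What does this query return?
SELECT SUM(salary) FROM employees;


SUM(salary) = 30000 + 120000 + 50000 + 120000 + 100000 = 420000

420000


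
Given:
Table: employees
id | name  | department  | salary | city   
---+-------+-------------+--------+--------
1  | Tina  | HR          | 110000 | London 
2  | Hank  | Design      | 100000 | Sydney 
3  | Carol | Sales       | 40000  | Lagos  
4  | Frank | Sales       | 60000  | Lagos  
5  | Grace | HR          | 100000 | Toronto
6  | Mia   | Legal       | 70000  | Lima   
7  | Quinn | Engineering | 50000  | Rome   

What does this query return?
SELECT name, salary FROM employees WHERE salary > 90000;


Filtering: salary > 90000
Matching: 3 rows

3 rows:
Tina, 110000
Hank, 100000
Grace, 100000


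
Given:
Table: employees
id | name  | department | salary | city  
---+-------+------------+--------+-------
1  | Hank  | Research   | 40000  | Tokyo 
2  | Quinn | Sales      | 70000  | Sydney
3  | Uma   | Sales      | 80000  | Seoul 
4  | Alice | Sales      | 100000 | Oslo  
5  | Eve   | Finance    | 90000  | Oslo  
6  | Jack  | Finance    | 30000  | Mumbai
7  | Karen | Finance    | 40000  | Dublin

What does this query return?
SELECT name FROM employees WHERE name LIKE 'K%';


LIKE 'K%' matches names starting with 'K'
Matching: 1

1 rows:
Karen


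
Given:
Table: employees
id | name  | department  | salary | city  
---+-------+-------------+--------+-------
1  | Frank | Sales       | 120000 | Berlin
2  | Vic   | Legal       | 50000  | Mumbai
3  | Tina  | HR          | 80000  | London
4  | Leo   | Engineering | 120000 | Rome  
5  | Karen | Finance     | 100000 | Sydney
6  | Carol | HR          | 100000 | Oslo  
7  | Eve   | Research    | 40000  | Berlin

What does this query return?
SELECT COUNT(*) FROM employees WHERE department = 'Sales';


Counting rows where department = 'Sales'
  Frank -> MATCH


1


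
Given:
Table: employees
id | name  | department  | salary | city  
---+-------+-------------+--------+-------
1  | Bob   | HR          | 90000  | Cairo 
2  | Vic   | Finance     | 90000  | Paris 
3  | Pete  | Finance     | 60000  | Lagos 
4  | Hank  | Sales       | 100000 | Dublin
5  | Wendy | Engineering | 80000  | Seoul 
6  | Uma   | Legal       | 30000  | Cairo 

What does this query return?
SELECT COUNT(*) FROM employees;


COUNT(*) counts all rows

6


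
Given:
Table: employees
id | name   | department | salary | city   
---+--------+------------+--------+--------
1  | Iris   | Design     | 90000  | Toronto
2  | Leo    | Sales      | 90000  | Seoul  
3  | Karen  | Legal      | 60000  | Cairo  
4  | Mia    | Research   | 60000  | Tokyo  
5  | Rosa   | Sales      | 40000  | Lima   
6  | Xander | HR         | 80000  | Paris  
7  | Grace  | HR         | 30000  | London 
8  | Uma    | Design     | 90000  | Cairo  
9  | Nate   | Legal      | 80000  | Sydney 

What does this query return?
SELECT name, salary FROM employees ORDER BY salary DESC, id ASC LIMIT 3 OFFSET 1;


Sort by salary DESC (id ASC tiebreak), then skip 1 and take 3
Rows 2 through 4

3 rows:
Leo, 90000
Uma, 90000
Xander, 80000


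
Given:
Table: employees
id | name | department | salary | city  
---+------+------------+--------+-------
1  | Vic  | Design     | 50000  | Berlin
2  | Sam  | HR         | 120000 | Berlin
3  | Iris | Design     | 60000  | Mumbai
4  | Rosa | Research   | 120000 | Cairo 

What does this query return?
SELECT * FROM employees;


SELECT * returns all 4 rows with all columns

4 rows:
1, Vic, Design, 50000, Berlin
2, Sam, HR, 120000, Berlin
3, Iris, Design, 60000, Mumbai
4, Rosa, Research, 120000, Cairo


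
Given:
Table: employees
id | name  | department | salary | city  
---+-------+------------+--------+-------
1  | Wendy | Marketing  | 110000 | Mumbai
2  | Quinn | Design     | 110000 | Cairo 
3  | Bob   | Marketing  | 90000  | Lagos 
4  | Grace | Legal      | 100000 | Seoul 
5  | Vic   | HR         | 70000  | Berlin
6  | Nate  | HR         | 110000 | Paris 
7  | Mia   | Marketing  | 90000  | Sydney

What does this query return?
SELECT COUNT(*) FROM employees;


COUNT(*) counts all rows

7


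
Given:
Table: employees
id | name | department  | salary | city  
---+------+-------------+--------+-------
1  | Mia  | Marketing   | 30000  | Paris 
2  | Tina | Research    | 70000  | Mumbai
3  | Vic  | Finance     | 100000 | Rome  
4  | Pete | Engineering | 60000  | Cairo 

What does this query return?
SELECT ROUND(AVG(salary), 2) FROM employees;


SUM(salary) = 260000
COUNT = 4
ROUND(AVG, 2) = ROUND(260000 / 4, 2) = 65000.0

65000.0


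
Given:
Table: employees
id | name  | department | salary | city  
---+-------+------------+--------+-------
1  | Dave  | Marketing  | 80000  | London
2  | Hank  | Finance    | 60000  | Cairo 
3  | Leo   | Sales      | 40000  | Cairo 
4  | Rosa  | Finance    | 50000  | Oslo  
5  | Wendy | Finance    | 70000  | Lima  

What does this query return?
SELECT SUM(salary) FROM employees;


SUM(salary) = 80000 + 60000 + 40000 + 50000 + 70000 = 300000

300000


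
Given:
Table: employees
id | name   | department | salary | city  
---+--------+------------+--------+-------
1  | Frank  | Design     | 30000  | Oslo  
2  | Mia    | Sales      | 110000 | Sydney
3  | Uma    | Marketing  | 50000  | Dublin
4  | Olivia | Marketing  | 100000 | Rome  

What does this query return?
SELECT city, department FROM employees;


Projecting columns: city, department

4 rows:
Oslo, Design
Sydney, Sales
Dublin, Marketing
Rome, Marketing


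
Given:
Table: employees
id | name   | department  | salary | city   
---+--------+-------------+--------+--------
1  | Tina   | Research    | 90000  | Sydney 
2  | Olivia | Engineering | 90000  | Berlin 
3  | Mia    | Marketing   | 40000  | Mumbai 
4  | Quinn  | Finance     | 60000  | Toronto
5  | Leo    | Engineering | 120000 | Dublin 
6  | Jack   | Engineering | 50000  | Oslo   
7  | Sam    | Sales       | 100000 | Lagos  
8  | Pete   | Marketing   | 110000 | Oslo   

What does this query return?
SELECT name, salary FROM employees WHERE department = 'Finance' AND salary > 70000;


Filtering: department = 'Finance' AND salary > 70000
Matching: 0 rows

Empty result set (0 rows)
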